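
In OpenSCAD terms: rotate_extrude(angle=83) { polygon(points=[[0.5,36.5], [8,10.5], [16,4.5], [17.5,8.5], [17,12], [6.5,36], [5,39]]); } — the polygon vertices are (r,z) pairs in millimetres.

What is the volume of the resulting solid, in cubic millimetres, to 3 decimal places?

Profile (r,z), 7 vertices: (0.5,36.5) (8,10.5) (16,4.5) (17.5,8.5) (17,12) (6.5,36) (5,39)
edge 0: (0.5,36.5)→(8,10.5)  cross = 0.5·10.5 − 8·36.5 = -286.7500; (r_i+r_j)·cross = 8.5·-286.7500 = -2437.3750
edge 1: (8,10.5)→(16,4.5)  cross = 8·4.5 − 16·10.5 = -132.0000; (r_i+r_j)·cross = 24·-132.0000 = -3168.0000
edge 2: (16,4.5)→(17.5,8.5)  cross = 16·8.5 − 17.5·4.5 = 57.2500; (r_i+r_j)·cross = 33.5·57.2500 = 1917.8750
edge 3: (17.5,8.5)→(17,12)  cross = 17.5·12 − 17·8.5 = 65.5000; (r_i+r_j)·cross = 34.5·65.5000 = 2259.7500
edge 4: (17,12)→(6.5,36)  cross = 17·36 − 6.5·12 = 534.0000; (r_i+r_j)·cross = 23.5·534.0000 = 12549.0000
edge 5: (6.5,36)→(5,39)  cross = 6.5·39 − 5·36 = 73.5000; (r_i+r_j)·cross = 11.5·73.5000 = 845.2500
edge 6: (5,39)→(0.5,36.5)  cross = 5·36.5 − 0.5·39 = 163.0000; (r_i+r_j)·cross = 5.5·163.0000 = 896.5000
Σcross = 474.5000 → A = |Σcross|/2 = 237.2500 mm²
Σ(r_i+r_j)·cross = 12863.0000 → first moment M = |Σ|/6 = 2143.8333
R_c = M/A = 2143.8333/237.2500 = 9.0362 mm
θ = 83° = 1.448623 rad
V = θ·R_c·A = 1.448623·9.0362·237.2500 = 3105.607 mm³

Volume = 3105.607 mm³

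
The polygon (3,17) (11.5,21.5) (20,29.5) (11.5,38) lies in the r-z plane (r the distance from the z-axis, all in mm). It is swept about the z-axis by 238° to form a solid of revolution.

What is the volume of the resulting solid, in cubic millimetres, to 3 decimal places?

Profile (r,z), 4 vertices: (3,17) (11.5,21.5) (20,29.5) (11.5,38)
edge 0: (3,17)→(11.5,21.5)  cross = 3·21.5 − 11.5·17 = -131.0000; (r_i+r_j)·cross = 14.5·-131.0000 = -1899.5000
edge 1: (11.5,21.5)→(20,29.5)  cross = 11.5·29.5 − 20·21.5 = -90.7500; (r_i+r_j)·cross = 31.5·-90.7500 = -2858.6250
edge 2: (20,29.5)→(11.5,38)  cross = 20·38 − 11.5·29.5 = 420.7500; (r_i+r_j)·cross = 31.5·420.7500 = 13253.6250
edge 3: (11.5,38)→(3,17)  cross = 11.5·17 − 3·38 = 81.5000; (r_i+r_j)·cross = 14.5·81.5000 = 1181.7500
Σcross = 280.5000 → A = |Σcross|/2 = 140.2500 mm²
Σ(r_i+r_j)·cross = 9677.2500 → first moment M = |Σ|/6 = 1612.8750
R_c = M/A = 1612.8750/140.2500 = 11.5000 mm
θ = 238° = 4.153884 rad
V = θ·R_c·A = 4.153884·11.5000·140.2500 = 6699.695 mm³

Volume = 6699.695 mm³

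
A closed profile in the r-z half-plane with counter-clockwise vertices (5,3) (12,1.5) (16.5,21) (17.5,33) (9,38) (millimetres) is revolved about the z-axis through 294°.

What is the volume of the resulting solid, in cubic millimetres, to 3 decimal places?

Volume = 16659.624 mm³

Profile (r,z), 5 vertices: (5,3) (12,1.5) (16.5,21) (17.5,33) (9,38)
edge 0: (5,3)→(12,1.5)  cross = 5·1.5 − 12·3 = -28.5000; (r_i+r_j)·cross = 17·-28.5000 = -484.5000
edge 1: (12,1.5)→(16.5,21)  cross = 12·21 − 16.5·1.5 = 227.2500; (r_i+r_j)·cross = 28.5·227.2500 = 6476.6250
edge 2: (16.5,21)→(17.5,33)  cross = 16.5·33 − 17.5·21 = 177.0000; (r_i+r_j)·cross = 34·177.0000 = 6018.0000
edge 3: (17.5,33)→(9,38)  cross = 17.5·38 − 9·33 = 368.0000; (r_i+r_j)·cross = 26.5·368.0000 = 9752.0000
edge 4: (9,38)→(5,3)  cross = 9·3 − 5·38 = -163.0000; (r_i+r_j)·cross = 14·-163.0000 = -2282.0000
Σcross = 580.7500 → A = |Σcross|/2 = 290.3750 mm²
Σ(r_i+r_j)·cross = 19480.1250 → first moment M = |Σ|/6 = 3246.6875
R_c = M/A = 3246.6875/290.3750 = 11.1810 mm
θ = 294° = 5.131268 rad
V = θ·R_c·A = 5.131268·11.1810·290.3750 = 16659.624 mm³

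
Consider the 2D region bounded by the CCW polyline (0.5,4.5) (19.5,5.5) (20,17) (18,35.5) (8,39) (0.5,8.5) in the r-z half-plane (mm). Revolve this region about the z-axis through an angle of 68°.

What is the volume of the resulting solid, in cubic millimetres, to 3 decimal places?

Volume = 6661.939 mm³

Profile (r,z), 6 vertices: (0.5,4.5) (19.5,5.5) (20,17) (18,35.5) (8,39) (0.5,8.5)
edge 0: (0.5,4.5)→(19.5,5.5)  cross = 0.5·5.5 − 19.5·4.5 = -85.0000; (r_i+r_j)·cross = 20·-85.0000 = -1700.0000
edge 1: (19.5,5.5)→(20,17)  cross = 19.5·17 − 20·5.5 = 221.5000; (r_i+r_j)·cross = 39.5·221.5000 = 8749.2500
edge 2: (20,17)→(18,35.5)  cross = 20·35.5 − 18·17 = 404.0000; (r_i+r_j)·cross = 38·404.0000 = 15352.0000
edge 3: (18,35.5)→(8,39)  cross = 18·39 − 8·35.5 = 418.0000; (r_i+r_j)·cross = 26·418.0000 = 10868.0000
edge 4: (8,39)→(0.5,8.5)  cross = 8·8.5 − 0.5·39 = 48.5000; (r_i+r_j)·cross = 8.5·48.5000 = 412.2500
edge 5: (0.5,8.5)→(0.5,4.5)  cross = 0.5·4.5 − 0.5·8.5 = -2.0000; (r_i+r_j)·cross = 1·-2.0000 = -2.0000
Σcross = 1005.0000 → A = |Σcross|/2 = 502.5000 mm²
Σ(r_i+r_j)·cross = 33679.5000 → first moment M = |Σ|/6 = 5613.2500
R_c = M/A = 5613.2500/502.5000 = 11.1706 mm
θ = 68° = 1.186824 rad
V = θ·R_c·A = 1.186824·11.1706·502.5000 = 6661.939 mm³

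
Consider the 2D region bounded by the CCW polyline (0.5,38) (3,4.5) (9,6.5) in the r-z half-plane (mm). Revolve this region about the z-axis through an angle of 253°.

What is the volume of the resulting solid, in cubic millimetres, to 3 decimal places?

Profile (r,z), 3 vertices: (0.5,38) (3,4.5) (9,6.5)
edge 0: (0.5,38)→(3,4.5)  cross = 0.5·4.5 − 3·38 = -111.7500; (r_i+r_j)·cross = 3.5·-111.7500 = -391.1250
edge 1: (3,4.5)→(9,6.5)  cross = 3·6.5 − 9·4.5 = -21.0000; (r_i+r_j)·cross = 12·-21.0000 = -252.0000
edge 2: (9,6.5)→(0.5,38)  cross = 9·38 − 0.5·6.5 = 338.7500; (r_i+r_j)·cross = 9.5·338.7500 = 3218.1250
Σcross = 206.0000 → A = |Σcross|/2 = 103.0000 mm²
Σ(r_i+r_j)·cross = 2575.0000 → first moment M = |Σ|/6 = 429.1667
R_c = M/A = 429.1667/103.0000 = 4.1667 mm
θ = 253° = 4.415683 rad
V = θ·R_c·A = 4.415683·4.1667·103.0000 = 1895.064 mm³

Volume = 1895.064 mm³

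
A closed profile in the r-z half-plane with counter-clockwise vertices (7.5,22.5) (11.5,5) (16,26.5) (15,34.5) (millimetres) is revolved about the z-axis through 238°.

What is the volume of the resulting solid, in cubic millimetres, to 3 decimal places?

Volume = 5911.149 mm³

Profile (r,z), 4 vertices: (7.5,22.5) (11.5,5) (16,26.5) (15,34.5)
edge 0: (7.5,22.5)→(11.5,5)  cross = 7.5·5 − 11.5·22.5 = -221.2500; (r_i+r_j)·cross = 19·-221.2500 = -4203.7500
edge 1: (11.5,5)→(16,26.5)  cross = 11.5·26.5 − 16·5 = 224.7500; (r_i+r_j)·cross = 27.5·224.7500 = 6180.6250
edge 2: (16,26.5)→(15,34.5)  cross = 16·34.5 − 15·26.5 = 154.5000; (r_i+r_j)·cross = 31·154.5000 = 4789.5000
edge 3: (15,34.5)→(7.5,22.5)  cross = 15·22.5 − 7.5·34.5 = 78.7500; (r_i+r_j)·cross = 22.5·78.7500 = 1771.8750
Σcross = 236.7500 → A = |Σcross|/2 = 118.3750 mm²
Σ(r_i+r_j)·cross = 8538.2500 → first moment M = |Σ|/6 = 1423.0417
R_c = M/A = 1423.0417/118.3750 = 12.0215 mm
θ = 238° = 4.153884 rad
V = θ·R_c·A = 4.153884·12.0215·118.3750 = 5911.149 mm³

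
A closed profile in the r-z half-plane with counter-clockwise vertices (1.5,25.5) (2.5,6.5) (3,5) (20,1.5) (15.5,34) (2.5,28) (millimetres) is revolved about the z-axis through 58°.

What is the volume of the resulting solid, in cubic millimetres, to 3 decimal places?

Volume = 4594.557 mm³

Profile (r,z), 6 vertices: (1.5,25.5) (2.5,6.5) (3,5) (20,1.5) (15.5,34) (2.5,28)
edge 0: (1.5,25.5)→(2.5,6.5)  cross = 1.5·6.5 − 2.5·25.5 = -54.0000; (r_i+r_j)·cross = 4·-54.0000 = -216.0000
edge 1: (2.5,6.5)→(3,5)  cross = 2.5·5 − 3·6.5 = -7.0000; (r_i+r_j)·cross = 5.5·-7.0000 = -38.5000
edge 2: (3,5)→(20,1.5)  cross = 3·1.5 − 20·5 = -95.5000; (r_i+r_j)·cross = 23·-95.5000 = -2196.5000
edge 3: (20,1.5)→(15.5,34)  cross = 20·34 − 15.5·1.5 = 656.7500; (r_i+r_j)·cross = 35.5·656.7500 = 23314.6250
edge 4: (15.5,34)→(2.5,28)  cross = 15.5·28 − 2.5·34 = 349.0000; (r_i+r_j)·cross = 18·349.0000 = 6282.0000
edge 5: (2.5,28)→(1.5,25.5)  cross = 2.5·25.5 − 1.5·28 = 21.7500; (r_i+r_j)·cross = 4·21.7500 = 87.0000
Σcross = 871.0000 → A = |Σcross|/2 = 435.5000 mm²
Σ(r_i+r_j)·cross = 27232.6250 → first moment M = |Σ|/6 = 4538.7708
R_c = M/A = 4538.7708/435.5000 = 10.4220 mm
θ = 58° = 1.012291 rad
V = θ·R_c·A = 1.012291·10.4220·435.5000 = 4594.557 mm³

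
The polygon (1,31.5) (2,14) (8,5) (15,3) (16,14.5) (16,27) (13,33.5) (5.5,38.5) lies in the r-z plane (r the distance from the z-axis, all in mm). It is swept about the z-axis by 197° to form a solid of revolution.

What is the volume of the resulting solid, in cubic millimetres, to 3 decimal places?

Volume = 12266.703 mm³

Profile (r,z), 8 vertices: (1,31.5) (2,14) (8,5) (15,3) (16,14.5) (16,27) (13,33.5) (5.5,38.5)
edge 0: (1,31.5)→(2,14)  cross = 1·14 − 2·31.5 = -49.0000; (r_i+r_j)·cross = 3·-49.0000 = -147.0000
edge 1: (2,14)→(8,5)  cross = 2·5 − 8·14 = -102.0000; (r_i+r_j)·cross = 10·-102.0000 = -1020.0000
edge 2: (8,5)→(15,3)  cross = 8·3 − 15·5 = -51.0000; (r_i+r_j)·cross = 23·-51.0000 = -1173.0000
edge 3: (15,3)→(16,14.5)  cross = 15·14.5 − 16·3 = 169.5000; (r_i+r_j)·cross = 31·169.5000 = 5254.5000
edge 4: (16,14.5)→(16,27)  cross = 16·27 − 16·14.5 = 200.0000; (r_i+r_j)·cross = 32·200.0000 = 6400.0000
edge 5: (16,27)→(13,33.5)  cross = 16·33.5 − 13·27 = 185.0000; (r_i+r_j)·cross = 29·185.0000 = 5365.0000
edge 6: (13,33.5)→(5.5,38.5)  cross = 13·38.5 − 5.5·33.5 = 316.2500; (r_i+r_j)·cross = 18.5·316.2500 = 5850.6250
edge 7: (5.5,38.5)→(1,31.5)  cross = 5.5·31.5 − 1·38.5 = 134.7500; (r_i+r_j)·cross = 6.5·134.7500 = 875.8750
Σcross = 803.5000 → A = |Σcross|/2 = 401.7500 mm²
Σ(r_i+r_j)·cross = 21406.0000 → first moment M = |Σ|/6 = 3567.6667
R_c = M/A = 3567.6667/401.7500 = 8.8803 mm
θ = 197° = 3.438299 rad
V = θ·R_c·A = 3.438299·8.8803·401.7500 = 12266.703 mm³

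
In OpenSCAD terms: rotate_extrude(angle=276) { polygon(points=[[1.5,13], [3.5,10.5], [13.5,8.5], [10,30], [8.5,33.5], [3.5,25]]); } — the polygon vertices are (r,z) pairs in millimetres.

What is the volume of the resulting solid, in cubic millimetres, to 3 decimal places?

Profile (r,z), 6 vertices: (1.5,13) (3.5,10.5) (13.5,8.5) (10,30) (8.5,33.5) (3.5,25)
edge 0: (1.5,13)→(3.5,10.5)  cross = 1.5·10.5 − 3.5·13 = -29.7500; (r_i+r_j)·cross = 5·-29.7500 = -148.7500
edge 1: (3.5,10.5)→(13.5,8.5)  cross = 3.5·8.5 − 13.5·10.5 = -112.0000; (r_i+r_j)·cross = 17·-112.0000 = -1904.0000
edge 2: (13.5,8.5)→(10,30)  cross = 13.5·30 − 10·8.5 = 320.0000; (r_i+r_j)·cross = 23.5·320.0000 = 7520.0000
edge 3: (10,30)→(8.5,33.5)  cross = 10·33.5 − 8.5·30 = 80.0000; (r_i+r_j)·cross = 18.5·80.0000 = 1480.0000
edge 4: (8.5,33.5)→(3.5,25)  cross = 8.5·25 − 3.5·33.5 = 95.2500; (r_i+r_j)·cross = 12·95.2500 = 1143.0000
edge 5: (3.5,25)→(1.5,13)  cross = 3.5·13 − 1.5·25 = 8.0000; (r_i+r_j)·cross = 5·8.0000 = 40.0000
Σcross = 361.5000 → A = |Σcross|/2 = 180.7500 mm²
Σ(r_i+r_j)·cross = 8130.2500 → first moment M = |Σ|/6 = 1355.0417
R_c = M/A = 1355.0417/180.7500 = 7.4968 mm
θ = 276° = 4.817109 rad
V = θ·R_c·A = 4.817109·7.4968·180.7500 = 6527.383 mm³

Volume = 6527.383 mm³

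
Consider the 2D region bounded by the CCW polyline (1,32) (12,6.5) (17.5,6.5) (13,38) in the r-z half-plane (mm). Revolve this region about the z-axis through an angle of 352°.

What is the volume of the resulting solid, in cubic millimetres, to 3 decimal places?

Volume = 17442.716 mm³

Profile (r,z), 4 vertices: (1,32) (12,6.5) (17.5,6.5) (13,38)
edge 0: (1,32)→(12,6.5)  cross = 1·6.5 − 12·32 = -377.5000; (r_i+r_j)·cross = 13·-377.5000 = -4907.5000
edge 1: (12,6.5)→(17.5,6.5)  cross = 12·6.5 − 17.5·6.5 = -35.7500; (r_i+r_j)·cross = 29.5·-35.7500 = -1054.6250
edge 2: (17.5,6.5)→(13,38)  cross = 17.5·38 − 13·6.5 = 580.5000; (r_i+r_j)·cross = 30.5·580.5000 = 17705.2500
edge 3: (13,38)→(1,32)  cross = 13·32 − 1·38 = 378.0000; (r_i+r_j)·cross = 14·378.0000 = 5292.0000
Σcross = 545.2500 → A = |Σcross|/2 = 272.6250 mm²
Σ(r_i+r_j)·cross = 17035.1250 → first moment M = |Σ|/6 = 2839.1875
R_c = M/A = 2839.1875/272.6250 = 10.4143 mm
θ = 352° = 6.143559 rad
V = θ·R_c·A = 6.143559·10.4143·272.6250 = 17442.716 mm³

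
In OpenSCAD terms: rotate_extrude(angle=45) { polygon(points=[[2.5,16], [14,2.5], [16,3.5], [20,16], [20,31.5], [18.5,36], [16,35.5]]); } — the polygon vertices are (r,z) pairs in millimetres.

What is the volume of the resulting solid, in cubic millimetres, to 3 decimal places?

Profile (r,z), 7 vertices: (2.5,16) (14,2.5) (16,3.5) (20,16) (20,31.5) (18.5,36) (16,35.5)
edge 0: (2.5,16)→(14,2.5)  cross = 2.5·2.5 − 14·16 = -217.7500; (r_i+r_j)·cross = 16.5·-217.7500 = -3592.8750
edge 1: (14,2.5)→(16,3.5)  cross = 14·3.5 − 16·2.5 = 9.0000; (r_i+r_j)·cross = 30·9.0000 = 270.0000
edge 2: (16,3.5)→(20,16)  cross = 16·16 − 20·3.5 = 186.0000; (r_i+r_j)·cross = 36·186.0000 = 6696.0000
edge 3: (20,16)→(20,31.5)  cross = 20·31.5 − 20·16 = 310.0000; (r_i+r_j)·cross = 40·310.0000 = 12400.0000
edge 4: (20,31.5)→(18.5,36)  cross = 20·36 − 18.5·31.5 = 137.2500; (r_i+r_j)·cross = 38.5·137.2500 = 5284.1250
edge 5: (18.5,36)→(16,35.5)  cross = 18.5·35.5 − 16·36 = 80.7500; (r_i+r_j)·cross = 34.5·80.7500 = 2785.8750
edge 6: (16,35.5)→(2.5,16)  cross = 16·16 − 2.5·35.5 = 167.2500; (r_i+r_j)·cross = 18.5·167.2500 = 3094.1250
Σcross = 672.5000 → A = |Σcross|/2 = 336.2500 mm²
Σ(r_i+r_j)·cross = 26937.2500 → first moment M = |Σ|/6 = 4489.5417
R_c = M/A = 4489.5417/336.2500 = 13.3518 mm
θ = 45° = 0.785398 rad
V = θ·R_c·A = 0.785398·13.3518·336.2500 = 3526.078 mm³

Volume = 3526.078 mm³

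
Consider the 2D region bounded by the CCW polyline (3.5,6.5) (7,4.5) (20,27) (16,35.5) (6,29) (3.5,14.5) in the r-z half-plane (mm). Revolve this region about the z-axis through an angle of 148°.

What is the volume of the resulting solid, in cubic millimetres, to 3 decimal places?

Profile (r,z), 6 vertices: (3.5,6.5) (7,4.5) (20,27) (16,35.5) (6,29) (3.5,14.5)
edge 0: (3.5,6.5)→(7,4.5)  cross = 3.5·4.5 − 7·6.5 = -29.7500; (r_i+r_j)·cross = 10.5·-29.7500 = -312.3750
edge 1: (7,4.5)→(20,27)  cross = 7·27 − 20·4.5 = 99.0000; (r_i+r_j)·cross = 27·99.0000 = 2673.0000
edge 2: (20,27)→(16,35.5)  cross = 20·35.5 − 16·27 = 278.0000; (r_i+r_j)·cross = 36·278.0000 = 10008.0000
edge 3: (16,35.5)→(6,29)  cross = 16·29 − 6·35.5 = 251.0000; (r_i+r_j)·cross = 22·251.0000 = 5522.0000
edge 4: (6,29)→(3.5,14.5)  cross = 6·14.5 − 3.5·29 = -14.5000; (r_i+r_j)·cross = 9.5·-14.5000 = -137.7500
edge 5: (3.5,14.5)→(3.5,6.5)  cross = 3.5·6.5 − 3.5·14.5 = -28.0000; (r_i+r_j)·cross = 7·-28.0000 = -196.0000
Σcross = 555.7500 → A = |Σcross|/2 = 277.8750 mm²
Σ(r_i+r_j)·cross = 17556.8750 → first moment M = |Σ|/6 = 2926.1458
R_c = M/A = 2926.1458/277.8750 = 10.5304 mm
θ = 148° = 2.583087 rad
V = θ·R_c·A = 2.583087·10.5304·277.8750 = 7558.490 mm³

Volume = 7558.490 mm³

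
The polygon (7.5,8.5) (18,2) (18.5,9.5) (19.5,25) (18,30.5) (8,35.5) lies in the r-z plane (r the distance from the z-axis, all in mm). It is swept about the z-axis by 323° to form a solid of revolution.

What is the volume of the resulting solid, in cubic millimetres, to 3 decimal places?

Profile (r,z), 6 vertices: (7.5,8.5) (18,2) (18.5,9.5) (19.5,25) (18,30.5) (8,35.5)
edge 0: (7.5,8.5)→(18,2)  cross = 7.5·2 − 18·8.5 = -138.0000; (r_i+r_j)·cross = 25.5·-138.0000 = -3519.0000
edge 1: (18,2)→(18.5,9.5)  cross = 18·9.5 − 18.5·2 = 134.0000; (r_i+r_j)·cross = 36.5·134.0000 = 4891.0000
edge 2: (18.5,9.5)→(19.5,25)  cross = 18.5·25 − 19.5·9.5 = 277.2500; (r_i+r_j)·cross = 38·277.2500 = 10535.5000
edge 3: (19.5,25)→(18,30.5)  cross = 19.5·30.5 − 18·25 = 144.7500; (r_i+r_j)·cross = 37.5·144.7500 = 5428.1250
edge 4: (18,30.5)→(8,35.5)  cross = 18·35.5 − 8·30.5 = 395.0000; (r_i+r_j)·cross = 26·395.0000 = 10270.0000
edge 5: (8,35.5)→(7.5,8.5)  cross = 8·8.5 − 7.5·35.5 = -198.2500; (r_i+r_j)·cross = 15.5·-198.2500 = -3072.8750
Σcross = 614.7500 → A = |Σcross|/2 = 307.3750 mm²
Σ(r_i+r_j)·cross = 24532.7500 → first moment M = |Σ|/6 = 4088.7917
R_c = M/A = 4088.7917/307.3750 = 13.3023 mm
θ = 323° = 5.637413 rad
V = θ·R_c·A = 5.637413·13.3023·307.3750 = 23050.209 mm³

Volume = 23050.209 mm³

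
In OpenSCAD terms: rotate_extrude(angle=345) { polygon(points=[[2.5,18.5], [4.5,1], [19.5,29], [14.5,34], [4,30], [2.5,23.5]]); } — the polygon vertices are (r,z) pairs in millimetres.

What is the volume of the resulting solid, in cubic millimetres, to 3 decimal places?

Profile (r,z), 6 vertices: (2.5,18.5) (4.5,1) (19.5,29) (14.5,34) (4,30) (2.5,23.5)
edge 0: (2.5,18.5)→(4.5,1)  cross = 2.5·1 − 4.5·18.5 = -80.7500; (r_i+r_j)·cross = 7·-80.7500 = -565.2500
edge 1: (4.5,1)→(19.5,29)  cross = 4.5·29 − 19.5·1 = 111.0000; (r_i+r_j)·cross = 24·111.0000 = 2664.0000
edge 2: (19.5,29)→(14.5,34)  cross = 19.5·34 − 14.5·29 = 242.5000; (r_i+r_j)·cross = 34·242.5000 = 8245.0000
edge 3: (14.5,34)→(4,30)  cross = 14.5·30 − 4·34 = 299.0000; (r_i+r_j)·cross = 18.5·299.0000 = 5531.5000
edge 4: (4,30)→(2.5,23.5)  cross = 4·23.5 − 2.5·30 = 19.0000; (r_i+r_j)·cross = 6.5·19.0000 = 123.5000
edge 5: (2.5,23.5)→(2.5,18.5)  cross = 2.5·18.5 − 2.5·23.5 = -12.5000; (r_i+r_j)·cross = 5·-12.5000 = -62.5000
Σcross = 578.2500 → A = |Σcross|/2 = 289.1250 mm²
Σ(r_i+r_j)·cross = 15936.2500 → first moment M = |Σ|/6 = 2656.0417
R_c = M/A = 2656.0417/289.1250 = 9.1865 mm
θ = 345° = 6.021386 rad
V = θ·R_c·A = 6.021386·9.1865·289.1250 = 15993.052 mm³

Volume = 15993.052 mm³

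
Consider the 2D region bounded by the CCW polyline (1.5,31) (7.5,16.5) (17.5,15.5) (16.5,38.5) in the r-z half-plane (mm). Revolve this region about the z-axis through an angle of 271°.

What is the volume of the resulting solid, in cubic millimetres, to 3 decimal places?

Volume = 12768.406 mm³

Profile (r,z), 4 vertices: (1.5,31) (7.5,16.5) (17.5,15.5) (16.5,38.5)
edge 0: (1.5,31)→(7.5,16.5)  cross = 1.5·16.5 − 7.5·31 = -207.7500; (r_i+r_j)·cross = 9·-207.7500 = -1869.7500
edge 1: (7.5,16.5)→(17.5,15.5)  cross = 7.5·15.5 − 17.5·16.5 = -172.5000; (r_i+r_j)·cross = 25·-172.5000 = -4312.5000
edge 2: (17.5,15.5)→(16.5,38.5)  cross = 17.5·38.5 − 16.5·15.5 = 418.0000; (r_i+r_j)·cross = 34·418.0000 = 14212.0000
edge 3: (16.5,38.5)→(1.5,31)  cross = 16.5·31 − 1.5·38.5 = 453.7500; (r_i+r_j)·cross = 18·453.7500 = 8167.5000
Σcross = 491.5000 → A = |Σcross|/2 = 245.7500 mm²
Σ(r_i+r_j)·cross = 16197.2500 → first moment M = |Σ|/6 = 2699.5417
R_c = M/A = 2699.5417/245.7500 = 10.9849 mm
θ = 271° = 4.729842 rad
V = θ·R_c·A = 4.729842·10.9849·245.7500 = 12768.406 mm³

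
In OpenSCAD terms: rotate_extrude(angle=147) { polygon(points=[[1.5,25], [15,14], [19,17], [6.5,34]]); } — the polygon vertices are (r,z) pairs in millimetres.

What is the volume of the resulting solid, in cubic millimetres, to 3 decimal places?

Volume = 3562.917 mm³

Profile (r,z), 4 vertices: (1.5,25) (15,14) (19,17) (6.5,34)
edge 0: (1.5,25)→(15,14)  cross = 1.5·14 − 15·25 = -354.0000; (r_i+r_j)·cross = 16.5·-354.0000 = -5841.0000
edge 1: (15,14)→(19,17)  cross = 15·17 − 19·14 = -11.0000; (r_i+r_j)·cross = 34·-11.0000 = -374.0000
edge 2: (19,17)→(6.5,34)  cross = 19·34 − 6.5·17 = 535.5000; (r_i+r_j)·cross = 25.5·535.5000 = 13655.2500
edge 3: (6.5,34)→(1.5,25)  cross = 6.5·25 − 1.5·34 = 111.5000; (r_i+r_j)·cross = 8·111.5000 = 892.0000
Σcross = 282.0000 → A = |Σcross|/2 = 141.0000 mm²
Σ(r_i+r_j)·cross = 8332.2500 → first moment M = |Σ|/6 = 1388.7083
R_c = M/A = 1388.7083/141.0000 = 9.8490 mm
θ = 147° = 2.565634 rad
V = θ·R_c·A = 2.565634·9.8490·141.0000 = 3562.917 mm³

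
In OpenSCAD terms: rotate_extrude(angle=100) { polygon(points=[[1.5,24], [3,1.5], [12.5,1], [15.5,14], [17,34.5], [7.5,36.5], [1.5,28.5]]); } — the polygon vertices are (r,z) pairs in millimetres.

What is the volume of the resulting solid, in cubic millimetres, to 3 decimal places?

Volume = 6930.702 mm³

Profile (r,z), 7 vertices: (1.5,24) (3,1.5) (12.5,1) (15.5,14) (17,34.5) (7.5,36.5) (1.5,28.5)
edge 0: (1.5,24)→(3,1.5)  cross = 1.5·1.5 − 3·24 = -69.7500; (r_i+r_j)·cross = 4.5·-69.7500 = -313.8750
edge 1: (3,1.5)→(12.5,1)  cross = 3·1 − 12.5·1.5 = -15.7500; (r_i+r_j)·cross = 15.5·-15.7500 = -244.1250
edge 2: (12.5,1)→(15.5,14)  cross = 12.5·14 − 15.5·1 = 159.5000; (r_i+r_j)·cross = 28·159.5000 = 4466.0000
edge 3: (15.5,14)→(17,34.5)  cross = 15.5·34.5 − 17·14 = 296.7500; (r_i+r_j)·cross = 32.5·296.7500 = 9644.3750
edge 4: (17,34.5)→(7.5,36.5)  cross = 17·36.5 − 7.5·34.5 = 361.7500; (r_i+r_j)·cross = 24.5·361.7500 = 8862.8750
edge 5: (7.5,36.5)→(1.5,28.5)  cross = 7.5·28.5 − 1.5·36.5 = 159.0000; (r_i+r_j)·cross = 9·159.0000 = 1431.0000
edge 6: (1.5,28.5)→(1.5,24)  cross = 1.5·24 − 1.5·28.5 = -6.7500; (r_i+r_j)·cross = 3·-6.7500 = -20.2500
Σcross = 884.7500 → A = |Σcross|/2 = 442.3750 mm²
Σ(r_i+r_j)·cross = 23826.0000 → first moment M = |Σ|/6 = 3971.0000
R_c = M/A = 3971.0000/442.3750 = 8.9765 mm
θ = 100° = 1.745329 rad
V = θ·R_c·A = 1.745329·8.9765·442.3750 = 6930.702 mm³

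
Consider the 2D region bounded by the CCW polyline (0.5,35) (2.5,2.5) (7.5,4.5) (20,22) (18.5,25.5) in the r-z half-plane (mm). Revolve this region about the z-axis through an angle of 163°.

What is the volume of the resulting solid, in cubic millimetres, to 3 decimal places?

Volume = 8418.257 mm³

Profile (r,z), 5 vertices: (0.5,35) (2.5,2.5) (7.5,4.5) (20,22) (18.5,25.5)
edge 0: (0.5,35)→(2.5,2.5)  cross = 0.5·2.5 − 2.5·35 = -86.2500; (r_i+r_j)·cross = 3·-86.2500 = -258.7500
edge 1: (2.5,2.5)→(7.5,4.5)  cross = 2.5·4.5 − 7.5·2.5 = -7.5000; (r_i+r_j)·cross = 10·-7.5000 = -75.0000
edge 2: (7.5,4.5)→(20,22)  cross = 7.5·22 − 20·4.5 = 75.0000; (r_i+r_j)·cross = 27.5·75.0000 = 2062.5000
edge 3: (20,22)→(18.5,25.5)  cross = 20·25.5 − 18.5·22 = 103.0000; (r_i+r_j)·cross = 38.5·103.0000 = 3965.5000
edge 4: (18.5,25.5)→(0.5,35)  cross = 18.5·35 − 0.5·25.5 = 634.7500; (r_i+r_j)·cross = 19·634.7500 = 12060.2500
Σcross = 719.0000 → A = |Σcross|/2 = 359.5000 mm²
Σ(r_i+r_j)·cross = 17754.5000 → first moment M = |Σ|/6 = 2959.0833
R_c = M/A = 2959.0833/359.5000 = 8.2311 mm
θ = 163° = 2.844887 rad
V = θ·R_c·A = 2.844887·8.2311·359.5000 = 8418.257 mm³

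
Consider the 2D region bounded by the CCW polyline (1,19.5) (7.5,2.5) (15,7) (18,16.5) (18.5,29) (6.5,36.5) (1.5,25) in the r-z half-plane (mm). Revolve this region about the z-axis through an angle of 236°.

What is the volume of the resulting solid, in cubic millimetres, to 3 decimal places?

Profile (r,z), 7 vertices: (1,19.5) (7.5,2.5) (15,7) (18,16.5) (18.5,29) (6.5,36.5) (1.5,25)
edge 0: (1,19.5)→(7.5,2.5)  cross = 1·2.5 − 7.5·19.5 = -143.7500; (r_i+r_j)·cross = 8.5·-143.7500 = -1221.8750
edge 1: (7.5,2.5)→(15,7)  cross = 7.5·7 − 15·2.5 = 15.0000; (r_i+r_j)·cross = 22.5·15.0000 = 337.5000
edge 2: (15,7)→(18,16.5)  cross = 15·16.5 − 18·7 = 121.5000; (r_i+r_j)·cross = 33·121.5000 = 4009.5000
edge 3: (18,16.5)→(18.5,29)  cross = 18·29 − 18.5·16.5 = 216.7500; (r_i+r_j)·cross = 36.5·216.7500 = 7911.3750
edge 4: (18.5,29)→(6.5,36.5)  cross = 18.5·36.5 − 6.5·29 = 486.7500; (r_i+r_j)·cross = 25·486.7500 = 12168.7500
edge 5: (6.5,36.5)→(1.5,25)  cross = 6.5·25 − 1.5·36.5 = 107.7500; (r_i+r_j)·cross = 8·107.7500 = 862.0000
edge 6: (1.5,25)→(1,19.5)  cross = 1.5·19.5 − 1·25 = 4.2500; (r_i+r_j)·cross = 2.5·4.2500 = 10.6250
Σcross = 808.2500 → A = |Σcross|/2 = 404.1250 mm²
Σ(r_i+r_j)·cross = 24077.8750 → first moment M = |Σ|/6 = 4012.9792
R_c = M/A = 4012.9792/404.1250 = 9.9300 mm
θ = 236° = 4.118977 rad
V = θ·R_c·A = 4.118977·9.9300·404.1250 = 16529.369 mm³

Volume = 16529.369 mm³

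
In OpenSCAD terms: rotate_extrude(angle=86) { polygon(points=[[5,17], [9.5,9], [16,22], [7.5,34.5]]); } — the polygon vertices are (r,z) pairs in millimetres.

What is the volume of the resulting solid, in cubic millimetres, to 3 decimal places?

Volume = 2126.455 mm³

Profile (r,z), 4 vertices: (5,17) (9.5,9) (16,22) (7.5,34.5)
edge 0: (5,17)→(9.5,9)  cross = 5·9 − 9.5·17 = -116.5000; (r_i+r_j)·cross = 14.5·-116.5000 = -1689.2500
edge 1: (9.5,9)→(16,22)  cross = 9.5·22 − 16·9 = 65.0000; (r_i+r_j)·cross = 25.5·65.0000 = 1657.5000
edge 2: (16,22)→(7.5,34.5)  cross = 16·34.5 − 7.5·22 = 387.0000; (r_i+r_j)·cross = 23.5·387.0000 = 9094.5000
edge 3: (7.5,34.5)→(5,17)  cross = 7.5·17 − 5·34.5 = -45.0000; (r_i+r_j)·cross = 12.5·-45.0000 = -562.5000
Σcross = 290.5000 → A = |Σcross|/2 = 145.2500 mm²
Σ(r_i+r_j)·cross = 8500.2500 → first moment M = |Σ|/6 = 1416.7083
R_c = M/A = 1416.7083/145.2500 = 9.7536 mm
θ = 86° = 1.500983 rad
V = θ·R_c·A = 1.500983·9.7536·145.2500 = 2126.455 mm³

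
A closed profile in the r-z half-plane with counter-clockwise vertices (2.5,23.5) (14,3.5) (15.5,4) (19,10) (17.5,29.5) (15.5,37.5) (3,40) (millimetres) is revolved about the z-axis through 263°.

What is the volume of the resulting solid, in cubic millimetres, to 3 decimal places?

Volume = 20929.281 mm³

Profile (r,z), 7 vertices: (2.5,23.5) (14,3.5) (15.5,4) (19,10) (17.5,29.5) (15.5,37.5) (3,40)
edge 0: (2.5,23.5)→(14,3.5)  cross = 2.5·3.5 − 14·23.5 = -320.2500; (r_i+r_j)·cross = 16.5·-320.2500 = -5284.1250
edge 1: (14,3.5)→(15.5,4)  cross = 14·4 − 15.5·3.5 = 1.7500; (r_i+r_j)·cross = 29.5·1.7500 = 51.6250
edge 2: (15.5,4)→(19,10)  cross = 15.5·10 − 19·4 = 79.0000; (r_i+r_j)·cross = 34.5·79.0000 = 2725.5000
edge 3: (19,10)→(17.5,29.5)  cross = 19·29.5 − 17.5·10 = 385.5000; (r_i+r_j)·cross = 36.5·385.5000 = 14070.7500
edge 4: (17.5,29.5)→(15.5,37.5)  cross = 17.5·37.5 − 15.5·29.5 = 199.0000; (r_i+r_j)·cross = 33·199.0000 = 6567.0000
edge 5: (15.5,37.5)→(3,40)  cross = 15.5·40 − 3·37.5 = 507.5000; (r_i+r_j)·cross = 18.5·507.5000 = 9388.7500
edge 6: (3,40)→(2.5,23.5)  cross = 3·23.5 − 2.5·40 = -29.5000; (r_i+r_j)·cross = 5.5·-29.5000 = -162.2500
Σcross = 823.0000 → A = |Σcross|/2 = 411.5000 mm²
Σ(r_i+r_j)·cross = 27357.2500 → first moment M = |Σ|/6 = 4559.5417
R_c = M/A = 4559.5417/411.5000 = 11.0803 mm
θ = 263° = 4.590216 rad
V = θ·R_c·A = 4.590216·11.0803·411.5000 = 20929.281 mm³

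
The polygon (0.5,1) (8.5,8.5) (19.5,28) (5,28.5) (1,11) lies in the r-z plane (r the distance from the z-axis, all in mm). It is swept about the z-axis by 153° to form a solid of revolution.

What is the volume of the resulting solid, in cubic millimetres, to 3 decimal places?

Volume = 5484.406 mm³

Profile (r,z), 5 vertices: (0.5,1) (8.5,8.5) (19.5,28) (5,28.5) (1,11)
edge 0: (0.5,1)→(8.5,8.5)  cross = 0.5·8.5 − 8.5·1 = -4.2500; (r_i+r_j)·cross = 9·-4.2500 = -38.2500
edge 1: (8.5,8.5)→(19.5,28)  cross = 8.5·28 − 19.5·8.5 = 72.2500; (r_i+r_j)·cross = 28·72.2500 = 2023.0000
edge 2: (19.5,28)→(5,28.5)  cross = 19.5·28.5 − 5·28 = 415.7500; (r_i+r_j)·cross = 24.5·415.7500 = 10185.8750
edge 3: (5,28.5)→(1,11)  cross = 5·11 − 1·28.5 = 26.5000; (r_i+r_j)·cross = 6·26.5000 = 159.0000
edge 4: (1,11)→(0.5,1)  cross = 1·1 − 0.5·11 = -4.5000; (r_i+r_j)·cross = 1.5·-4.5000 = -6.7500
Σcross = 505.7500 → A = |Σcross|/2 = 252.8750 mm²
Σ(r_i+r_j)·cross = 12322.8750 → first moment M = |Σ|/6 = 2053.8125
R_c = M/A = 2053.8125/252.8750 = 8.1218 mm
θ = 153° = 2.670354 rad
V = θ·R_c·A = 2.670354·8.1218·252.8750 = 5484.406 mm³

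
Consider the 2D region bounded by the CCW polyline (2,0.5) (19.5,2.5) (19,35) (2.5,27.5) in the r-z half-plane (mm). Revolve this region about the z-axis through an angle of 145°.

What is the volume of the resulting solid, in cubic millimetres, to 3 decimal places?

Profile (r,z), 4 vertices: (2,0.5) (19.5,2.5) (19,35) (2.5,27.5)
edge 0: (2,0.5)→(19.5,2.5)  cross = 2·2.5 − 19.5·0.5 = -4.7500; (r_i+r_j)·cross = 21.5·-4.7500 = -102.1250
edge 1: (19.5,2.5)→(19,35)  cross = 19.5·35 − 19·2.5 = 635.0000; (r_i+r_j)·cross = 38.5·635.0000 = 24447.5000
edge 2: (19,35)→(2.5,27.5)  cross = 19·27.5 − 2.5·35 = 435.0000; (r_i+r_j)·cross = 21.5·435.0000 = 9352.5000
edge 3: (2.5,27.5)→(2,0.5)  cross = 2.5·0.5 − 2·27.5 = -53.7500; (r_i+r_j)·cross = 4.5·-53.7500 = -241.8750
Σcross = 1011.5000 → A = |Σcross|/2 = 505.7500 mm²
Σ(r_i+r_j)·cross = 33456.0000 → first moment M = |Σ|/6 = 5576.0000
R_c = M/A = 5576.0000/505.7500 = 11.0252 mm
θ = 145° = 2.530727 rad
V = θ·R_c·A = 2.530727·11.0252·505.7500 = 14111.336 mm³

Volume = 14111.336 mm³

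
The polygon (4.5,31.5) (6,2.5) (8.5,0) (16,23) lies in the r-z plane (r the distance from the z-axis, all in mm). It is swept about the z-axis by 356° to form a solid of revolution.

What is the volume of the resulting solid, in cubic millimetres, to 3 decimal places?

Profile (r,z), 4 vertices: (4.5,31.5) (6,2.5) (8.5,0) (16,23)
edge 0: (4.5,31.5)→(6,2.5)  cross = 4.5·2.5 − 6·31.5 = -177.7500; (r_i+r_j)·cross = 10.5·-177.7500 = -1866.3750
edge 1: (6,2.5)→(8.5,0)  cross = 6·0 − 8.5·2.5 = -21.2500; (r_i+r_j)·cross = 14.5·-21.2500 = -308.1250
edge 2: (8.5,0)→(16,23)  cross = 8.5·23 − 16·0 = 195.5000; (r_i+r_j)·cross = 24.5·195.5000 = 4789.7500
edge 3: (16,23)→(4.5,31.5)  cross = 16·31.5 − 4.5·23 = 400.5000; (r_i+r_j)·cross = 20.5·400.5000 = 8210.2500
Σcross = 397.0000 → A = |Σcross|/2 = 198.5000 mm²
Σ(r_i+r_j)·cross = 10825.5000 → first moment M = |Σ|/6 = 1804.2500
R_c = M/A = 1804.2500/198.5000 = 9.0894 mm
θ = 356° = 6.213372 rad
V = θ·R_c·A = 6.213372·9.0894·198.5000 = 11210.477 mm³

Volume = 11210.477 mm³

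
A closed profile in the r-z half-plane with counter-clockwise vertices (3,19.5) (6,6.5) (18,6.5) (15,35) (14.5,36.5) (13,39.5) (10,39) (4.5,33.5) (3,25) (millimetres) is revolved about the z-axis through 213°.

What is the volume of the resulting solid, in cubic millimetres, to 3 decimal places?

Profile (r,z), 9 vertices: (3,19.5) (6,6.5) (18,6.5) (15,35) (14.5,36.5) (13,39.5) (10,39) (4.5,33.5) (3,25)
edge 0: (3,19.5)→(6,6.5)  cross = 3·6.5 − 6·19.5 = -97.5000; (r_i+r_j)·cross = 9·-97.5000 = -877.5000
edge 1: (6,6.5)→(18,6.5)  cross = 6·6.5 − 18·6.5 = -78.0000; (r_i+r_j)·cross = 24·-78.0000 = -1872.0000
edge 2: (18,6.5)→(15,35)  cross = 18·35 − 15·6.5 = 532.5000; (r_i+r_j)·cross = 33·532.5000 = 17572.5000
edge 3: (15,35)→(14.5,36.5)  cross = 15·36.5 − 14.5·35 = 40.0000; (r_i+r_j)·cross = 29.5·40.0000 = 1180.0000
edge 4: (14.5,36.5)→(13,39.5)  cross = 14.5·39.5 − 13·36.5 = 98.2500; (r_i+r_j)·cross = 27.5·98.2500 = 2701.8750
edge 5: (13,39.5)→(10,39)  cross = 13·39 − 10·39.5 = 112.0000; (r_i+r_j)·cross = 23·112.0000 = 2576.0000
edge 6: (10,39)→(4.5,33.5)  cross = 10·33.5 − 4.5·39 = 159.5000; (r_i+r_j)·cross = 14.5·159.5000 = 2312.7500
edge 7: (4.5,33.5)→(3,25)  cross = 4.5·25 − 3·33.5 = 12.0000; (r_i+r_j)·cross = 7.5·12.0000 = 90.0000
edge 8: (3,25)→(3,19.5)  cross = 3·19.5 − 3·25 = -16.5000; (r_i+r_j)·cross = 6·-16.5000 = -99.0000
Σcross = 762.2500 → A = |Σcross|/2 = 381.1250 mm²
Σ(r_i+r_j)·cross = 23584.6250 → first moment M = |Σ|/6 = 3930.7708
R_c = M/A = 3930.7708/381.1250 = 10.3136 mm
θ = 213° = 3.717551 rad
V = θ·R_c·A = 3.717551·10.3136·381.1250 = 14612.842 mm³

Volume = 14612.842 mm³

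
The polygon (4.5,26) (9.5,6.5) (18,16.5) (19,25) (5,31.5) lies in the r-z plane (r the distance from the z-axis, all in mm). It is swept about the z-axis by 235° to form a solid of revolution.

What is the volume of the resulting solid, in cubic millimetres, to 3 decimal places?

Profile (r,z), 5 vertices: (4.5,26) (9.5,6.5) (18,16.5) (19,25) (5,31.5)
edge 0: (4.5,26)→(9.5,6.5)  cross = 4.5·6.5 − 9.5·26 = -217.7500; (r_i+r_j)·cross = 14·-217.7500 = -3048.5000
edge 1: (9.5,6.5)→(18,16.5)  cross = 9.5·16.5 − 18·6.5 = 39.7500; (r_i+r_j)·cross = 27.5·39.7500 = 1093.1250
edge 2: (18,16.5)→(19,25)  cross = 18·25 − 19·16.5 = 136.5000; (r_i+r_j)·cross = 37·136.5000 = 5050.5000
edge 3: (19,25)→(5,31.5)  cross = 19·31.5 − 5·25 = 473.5000; (r_i+r_j)·cross = 24·473.5000 = 11364.0000
edge 4: (5,31.5)→(4.5,26)  cross = 5·26 − 4.5·31.5 = -11.7500; (r_i+r_j)·cross = 9.5·-11.7500 = -111.6250
Σcross = 420.2500 → A = |Σcross|/2 = 210.1250 mm²
Σ(r_i+r_j)·cross = 14347.5000 → first moment M = |Σ|/6 = 2391.2500
R_c = M/A = 2391.2500/210.1250 = 11.3801 mm
θ = 235° = 4.101524 rad
V = θ·R_c·A = 4.101524·11.3801·210.1250 = 9807.769 mm³

Volume = 9807.769 mm³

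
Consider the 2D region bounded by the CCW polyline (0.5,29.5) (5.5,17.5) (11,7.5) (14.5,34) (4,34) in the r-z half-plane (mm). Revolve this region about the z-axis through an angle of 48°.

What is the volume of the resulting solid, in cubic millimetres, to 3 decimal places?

Profile (r,z), 5 vertices: (0.5,29.5) (5.5,17.5) (11,7.5) (14.5,34) (4,34)
edge 0: (0.5,29.5)→(5.5,17.5)  cross = 0.5·17.5 − 5.5·29.5 = -153.5000; (r_i+r_j)·cross = 6·-153.5000 = -921.0000
edge 1: (5.5,17.5)→(11,7.5)  cross = 5.5·7.5 − 11·17.5 = -151.2500; (r_i+r_j)·cross = 16.5·-151.2500 = -2495.6250
edge 2: (11,7.5)→(14.5,34)  cross = 11·34 − 14.5·7.5 = 265.2500; (r_i+r_j)·cross = 25.5·265.2500 = 6763.8750
edge 3: (14.5,34)→(4,34)  cross = 14.5·34 − 4·34 = 357.0000; (r_i+r_j)·cross = 18.5·357.0000 = 6604.5000
edge 4: (4,34)→(0.5,29.5)  cross = 4·29.5 − 0.5·34 = 101.0000; (r_i+r_j)·cross = 4.5·101.0000 = 454.5000
Σcross = 418.5000 → A = |Σcross|/2 = 209.2500 mm²
Σ(r_i+r_j)·cross = 10406.2500 → first moment M = |Σ|/6 = 1734.3750
R_c = M/A = 1734.3750/209.2500 = 8.2885 mm
θ = 48° = 0.837758 rad
V = θ·R_c·A = 0.837758·8.2885·209.2500 = 1452.987 mm³

Volume = 1452.987 mm³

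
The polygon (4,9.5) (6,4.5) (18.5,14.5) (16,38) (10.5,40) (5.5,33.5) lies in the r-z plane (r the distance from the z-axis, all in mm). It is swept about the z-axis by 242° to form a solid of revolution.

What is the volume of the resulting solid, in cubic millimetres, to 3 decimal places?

Volume = 16661.956 mm³

Profile (r,z), 6 vertices: (4,9.5) (6,4.5) (18.5,14.5) (16,38) (10.5,40) (5.5,33.5)
edge 0: (4,9.5)→(6,4.5)  cross = 4·4.5 − 6·9.5 = -39.0000; (r_i+r_j)·cross = 10·-39.0000 = -390.0000
edge 1: (6,4.5)→(18.5,14.5)  cross = 6·14.5 − 18.5·4.5 = 3.7500; (r_i+r_j)·cross = 24.5·3.7500 = 91.8750
edge 2: (18.5,14.5)→(16,38)  cross = 18.5·38 − 16·14.5 = 471.0000; (r_i+r_j)·cross = 34.5·471.0000 = 16249.5000
edge 3: (16,38)→(10.5,40)  cross = 16·40 − 10.5·38 = 241.0000; (r_i+r_j)·cross = 26.5·241.0000 = 6386.5000
edge 4: (10.5,40)→(5.5,33.5)  cross = 10.5·33.5 − 5.5·40 = 131.7500; (r_i+r_j)·cross = 16·131.7500 = 2108.0000
edge 5: (5.5,33.5)→(4,9.5)  cross = 5.5·9.5 − 4·33.5 = -81.7500; (r_i+r_j)·cross = 9.5·-81.7500 = -776.6250
Σcross = 726.7500 → A = |Σcross|/2 = 363.3750 mm²
Σ(r_i+r_j)·cross = 23669.2500 → first moment M = |Σ|/6 = 3944.8750
R_c = M/A = 3944.8750/363.3750 = 10.8562 mm
θ = 242° = 4.223697 rad
V = θ·R_c·A = 4.223697·10.8562·363.3750 = 16661.956 mm³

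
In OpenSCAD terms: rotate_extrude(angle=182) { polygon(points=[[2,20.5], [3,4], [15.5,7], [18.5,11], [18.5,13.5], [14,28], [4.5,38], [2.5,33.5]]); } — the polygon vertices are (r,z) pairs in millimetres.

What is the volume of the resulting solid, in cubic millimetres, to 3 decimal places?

Profile (r,z), 8 vertices: (2,20.5) (3,4) (15.5,7) (18.5,11) (18.5,13.5) (14,28) (4.5,38) (2.5,33.5)
edge 0: (2,20.5)→(3,4)  cross = 2·4 − 3·20.5 = -53.5000; (r_i+r_j)·cross = 5·-53.5000 = -267.5000
edge 1: (3,4)→(15.5,7)  cross = 3·7 − 15.5·4 = -41.0000; (r_i+r_j)·cross = 18.5·-41.0000 = -758.5000
edge 2: (15.5,7)→(18.5,11)  cross = 15.5·11 − 18.5·7 = 41.0000; (r_i+r_j)·cross = 34·41.0000 = 1394.0000
edge 3: (18.5,11)→(18.5,13.5)  cross = 18.5·13.5 − 18.5·11 = 46.2500; (r_i+r_j)·cross = 37·46.2500 = 1711.2500
edge 4: (18.5,13.5)→(14,28)  cross = 18.5·28 − 14·13.5 = 329.0000; (r_i+r_j)·cross = 32.5·329.0000 = 10692.5000
edge 5: (14,28)→(4.5,38)  cross = 14·38 − 4.5·28 = 406.0000; (r_i+r_j)·cross = 18.5·406.0000 = 7511.0000
edge 6: (4.5,38)→(2.5,33.5)  cross = 4.5·33.5 − 2.5·38 = 55.7500; (r_i+r_j)·cross = 7·55.7500 = 390.2500
edge 7: (2.5,33.5)→(2,20.5)  cross = 2.5·20.5 − 2·33.5 = -15.7500; (r_i+r_j)·cross = 4.5·-15.7500 = -70.8750
Σcross = 767.7500 → A = |Σcross|/2 = 383.8750 mm²
Σ(r_i+r_j)·cross = 20602.1250 → first moment M = |Σ|/6 = 3433.6875
R_c = M/A = 3433.6875/383.8750 = 8.9448 mm
θ = 182° = 3.176499 rad
V = θ·R_c·A = 3.176499·8.9448·383.8750 = 10907.106 mm³

Volume = 10907.106 mm³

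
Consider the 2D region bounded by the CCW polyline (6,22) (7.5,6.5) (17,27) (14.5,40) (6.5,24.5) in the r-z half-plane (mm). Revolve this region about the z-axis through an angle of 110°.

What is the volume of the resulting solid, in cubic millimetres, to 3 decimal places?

Volume = 3708.854 mm³

Profile (r,z), 5 vertices: (6,22) (7.5,6.5) (17,27) (14.5,40) (6.5,24.5)
edge 0: (6,22)→(7.5,6.5)  cross = 6·6.5 − 7.5·22 = -126.0000; (r_i+r_j)·cross = 13.5·-126.0000 = -1701.0000
edge 1: (7.5,6.5)→(17,27)  cross = 7.5·27 − 17·6.5 = 92.0000; (r_i+r_j)·cross = 24.5·92.0000 = 2254.0000
edge 2: (17,27)→(14.5,40)  cross = 17·40 − 14.5·27 = 288.5000; (r_i+r_j)·cross = 31.5·288.5000 = 9087.7500
edge 3: (14.5,40)→(6.5,24.5)  cross = 14.5·24.5 − 6.5·40 = 95.2500; (r_i+r_j)·cross = 21·95.2500 = 2000.2500
edge 4: (6.5,24.5)→(6,22)  cross = 6.5·22 − 6·24.5 = -4.0000; (r_i+r_j)·cross = 12.5·-4.0000 = -50.0000
Σcross = 345.7500 → A = |Σcross|/2 = 172.8750 mm²
Σ(r_i+r_j)·cross = 11591.0000 → first moment M = |Σ|/6 = 1931.8333
R_c = M/A = 1931.8333/172.8750 = 11.1747 mm
θ = 110° = 1.919862 rad
V = θ·R_c·A = 1.919862·11.1747·172.8750 = 3708.854 mm³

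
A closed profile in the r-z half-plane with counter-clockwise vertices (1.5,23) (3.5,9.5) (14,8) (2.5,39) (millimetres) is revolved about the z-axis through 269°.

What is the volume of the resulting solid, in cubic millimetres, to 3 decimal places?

Volume = 5091.071 mm³

Profile (r,z), 4 vertices: (1.5,23) (3.5,9.5) (14,8) (2.5,39)
edge 0: (1.5,23)→(3.5,9.5)  cross = 1.5·9.5 − 3.5·23 = -66.2500; (r_i+r_j)·cross = 5·-66.2500 = -331.2500
edge 1: (3.5,9.5)→(14,8)  cross = 3.5·8 − 14·9.5 = -105.0000; (r_i+r_j)·cross = 17.5·-105.0000 = -1837.5000
edge 2: (14,8)→(2.5,39)  cross = 14·39 − 2.5·8 = 526.0000; (r_i+r_j)·cross = 16.5·526.0000 = 8679.0000
edge 3: (2.5,39)→(1.5,23)  cross = 2.5·23 − 1.5·39 = -1.0000; (r_i+r_j)·cross = 4·-1.0000 = -4.0000
Σcross = 353.7500 → A = |Σcross|/2 = 176.8750 mm²
Σ(r_i+r_j)·cross = 6506.2500 → first moment M = |Σ|/6 = 1084.3750
R_c = M/A = 1084.3750/176.8750 = 6.1307 mm
θ = 269° = 4.694936 rad
V = θ·R_c·A = 4.694936·6.1307·176.8750 = 5091.071 mm³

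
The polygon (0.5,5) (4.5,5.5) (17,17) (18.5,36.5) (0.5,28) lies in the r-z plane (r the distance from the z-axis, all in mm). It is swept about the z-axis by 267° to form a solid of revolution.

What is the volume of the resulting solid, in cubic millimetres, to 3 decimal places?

Volume = 15442.171 mm³

Profile (r,z), 5 vertices: (0.5,5) (4.5,5.5) (17,17) (18.5,36.5) (0.5,28)
edge 0: (0.5,5)→(4.5,5.5)  cross = 0.5·5.5 − 4.5·5 = -19.7500; (r_i+r_j)·cross = 5·-19.7500 = -98.7500
edge 1: (4.5,5.5)→(17,17)  cross = 4.5·17 − 17·5.5 = -17.0000; (r_i+r_j)·cross = 21.5·-17.0000 = -365.5000
edge 2: (17,17)→(18.5,36.5)  cross = 17·36.5 − 18.5·17 = 306.0000; (r_i+r_j)·cross = 35.5·306.0000 = 10863.0000
edge 3: (18.5,36.5)→(0.5,28)  cross = 18.5·28 − 0.5·36.5 = 499.7500; (r_i+r_j)·cross = 19·499.7500 = 9495.2500
edge 4: (0.5,28)→(0.5,5)  cross = 0.5·5 − 0.5·28 = -11.5000; (r_i+r_j)·cross = 1·-11.5000 = -11.5000
Σcross = 757.5000 → A = |Σcross|/2 = 378.7500 mm²
Σ(r_i+r_j)·cross = 19882.5000 → first moment M = |Σ|/6 = 3313.7500
R_c = M/A = 3313.7500/378.7500 = 8.7492 mm
θ = 267° = 4.660029 rad
V = θ·R_c·A = 4.660029·8.7492·378.7500 = 15442.171 mm³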